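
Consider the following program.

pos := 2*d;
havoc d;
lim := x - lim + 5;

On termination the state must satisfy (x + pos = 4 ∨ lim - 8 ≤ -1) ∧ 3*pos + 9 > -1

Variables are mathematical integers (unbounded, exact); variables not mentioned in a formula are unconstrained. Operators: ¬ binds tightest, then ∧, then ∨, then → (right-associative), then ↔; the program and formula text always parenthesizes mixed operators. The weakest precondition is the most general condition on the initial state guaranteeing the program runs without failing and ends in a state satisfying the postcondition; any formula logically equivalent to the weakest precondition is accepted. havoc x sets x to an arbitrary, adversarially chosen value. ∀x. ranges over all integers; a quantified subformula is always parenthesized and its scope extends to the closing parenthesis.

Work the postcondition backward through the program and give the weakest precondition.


Working backward. After the program, the postcondition (x + pos = 4 ∨ lim - 8 ≤ -1) ∧ 3*pos + 9 > -1 must hold; in canonical form it is (pos + x = 4 ∨ lim ≤ 7) ∧ 3*pos > -10.
Before lim := x - lim + 5: (pos + x = 4 ∨ x ≤ lim + 2) ∧ 3*pos > -10
Before havoc d: (pos + x = 4 ∨ x ≤ lim + 2) ∧ 3*pos > -10
Before pos := 2*d: (2*d + x = 4 ∨ x ≤ lim + 2) ∧ 6*d > -10
Answer: WP = (2*d + x = 4 ∨ x ≤ lim + 2) ∧ 6*d > -10


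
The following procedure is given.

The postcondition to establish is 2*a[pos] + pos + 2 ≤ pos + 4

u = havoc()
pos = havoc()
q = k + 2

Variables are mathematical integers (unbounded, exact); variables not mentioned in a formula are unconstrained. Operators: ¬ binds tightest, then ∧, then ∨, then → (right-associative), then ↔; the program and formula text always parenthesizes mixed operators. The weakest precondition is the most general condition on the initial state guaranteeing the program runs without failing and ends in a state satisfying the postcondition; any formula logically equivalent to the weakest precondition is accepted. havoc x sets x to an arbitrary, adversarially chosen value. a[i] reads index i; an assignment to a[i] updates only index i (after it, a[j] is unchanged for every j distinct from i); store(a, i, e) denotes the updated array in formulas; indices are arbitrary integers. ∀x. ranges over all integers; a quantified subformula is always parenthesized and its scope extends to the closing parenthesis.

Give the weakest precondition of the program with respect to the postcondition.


Working backward. After the program, the postcondition 2*a[pos] + pos + 2 ≤ pos + 4 must hold; in canonical form it is 2*a[pos] ≤ 2.
Before q := k + 2: 2*a[pos] ≤ 2
Before havoc pos: ∀pos_1. 2*a[pos_1] ≤ 2
Before havoc u: ∀pos_1. 2*a[pos_1] ≤ 2
Answer: WP = ∀pos_1. 2*a[pos_1] ≤ 2


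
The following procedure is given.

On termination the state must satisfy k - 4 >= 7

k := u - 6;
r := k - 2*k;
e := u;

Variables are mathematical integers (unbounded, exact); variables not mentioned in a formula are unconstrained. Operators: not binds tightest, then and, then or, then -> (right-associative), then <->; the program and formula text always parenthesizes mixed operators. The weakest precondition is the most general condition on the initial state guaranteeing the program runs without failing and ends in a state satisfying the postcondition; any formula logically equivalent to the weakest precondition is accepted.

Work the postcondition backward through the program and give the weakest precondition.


Working backward. After the program, the postcondition k - 4 >= 7 must hold; in canonical form it is k >= 11.
Before e := u: k >= 11
Before r := k - 2*k: k >= 11
Before k := u - 6: u >= 17
Answer: WP = u >= 17


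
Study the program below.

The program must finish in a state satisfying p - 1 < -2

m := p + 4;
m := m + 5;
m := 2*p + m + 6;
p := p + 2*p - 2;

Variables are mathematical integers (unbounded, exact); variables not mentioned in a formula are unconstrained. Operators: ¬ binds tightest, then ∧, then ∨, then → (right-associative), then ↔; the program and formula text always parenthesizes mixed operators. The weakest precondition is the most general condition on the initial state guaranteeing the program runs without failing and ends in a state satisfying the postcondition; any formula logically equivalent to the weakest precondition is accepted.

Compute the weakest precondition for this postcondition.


Working backward. After the program, the postcondition p - 1 < -2 must hold; in canonical form it is p < -1.
Before p := p + 2*p - 2: 3*p < 1
Before m := 2*p + m + 6: 3*p < 1
Before m := m + 5: 3*p < 1
Before m := p + 4: 3*p < 1
Answer: WP = 3*p < 1


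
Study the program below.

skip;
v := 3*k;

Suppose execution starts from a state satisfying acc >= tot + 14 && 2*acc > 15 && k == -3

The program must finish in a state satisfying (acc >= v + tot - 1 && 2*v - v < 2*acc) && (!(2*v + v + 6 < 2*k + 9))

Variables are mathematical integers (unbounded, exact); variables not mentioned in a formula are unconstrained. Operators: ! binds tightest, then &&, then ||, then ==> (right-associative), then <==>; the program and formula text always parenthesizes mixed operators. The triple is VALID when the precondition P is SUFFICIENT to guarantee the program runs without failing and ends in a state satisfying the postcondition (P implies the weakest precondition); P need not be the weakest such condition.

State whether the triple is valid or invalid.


Working backward. After the program, the postcondition (acc >= v + tot - 1 && 2*v - v < 2*acc) && (!(2*v + v + 6 < 2*k + 9)) must hold; in canonical form it is acc >= tot + v - 1 && v < 2*acc && (!(3*v < 2*k + 3)).
Before v := 3*k: acc >= 3*k + tot - 1 && 3*k < 2*acc && (!(7*k < 3))
Before skip: acc >= 3*k + tot - 1 && 3*k < 2*acc && (!(7*k < 3))
The weakest precondition is acc >= 3*k + tot - 1 && 3*k < 2*acc && (!(7*k < 3)).
Check whether acc >= tot + 14 && 2*acc > 15 && k == -3 implies it.
Countermodel: at the initial state acc = 8, k = -3, tot = -6, the precondition holds but the weakest precondition fails.
Answer: invalid


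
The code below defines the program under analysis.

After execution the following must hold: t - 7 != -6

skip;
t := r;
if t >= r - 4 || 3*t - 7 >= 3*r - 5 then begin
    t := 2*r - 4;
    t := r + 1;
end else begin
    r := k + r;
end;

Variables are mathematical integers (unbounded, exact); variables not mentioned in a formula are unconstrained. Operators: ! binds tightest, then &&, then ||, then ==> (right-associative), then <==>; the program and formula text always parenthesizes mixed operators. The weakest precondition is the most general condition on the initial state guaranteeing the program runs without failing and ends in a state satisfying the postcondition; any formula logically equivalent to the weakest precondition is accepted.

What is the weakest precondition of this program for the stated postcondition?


Working backward. After the program, the postcondition t - 7 != -6 must hold; in canonical form it is t != 1.
Then branch requires r != 0; else branch requires t != 1.
Before the if: ((t >= r - 4 || 3*t >= 3*r + 2) ==> r != 0) && ((!(t >= r - 4 || 3*t >= 3*r + 2)) ==> t != 1)
Before t := r: r != 0
Before skip: r != 0
Answer: WP = r != 0


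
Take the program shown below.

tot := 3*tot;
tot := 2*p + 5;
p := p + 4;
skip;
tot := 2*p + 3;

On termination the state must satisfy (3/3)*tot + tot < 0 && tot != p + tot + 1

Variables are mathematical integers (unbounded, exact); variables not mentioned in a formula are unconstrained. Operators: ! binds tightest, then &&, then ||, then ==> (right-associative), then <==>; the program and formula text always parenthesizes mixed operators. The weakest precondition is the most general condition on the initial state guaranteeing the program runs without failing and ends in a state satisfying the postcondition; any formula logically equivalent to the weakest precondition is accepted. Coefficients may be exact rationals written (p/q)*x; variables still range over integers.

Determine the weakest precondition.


Working backward. After the program, the postcondition (3/3)*tot + tot < 0 && tot != p + tot + 1 must hold; in canonical form it is 2*tot < 0 && p != -1.
Before tot := 2*p + 3: 4*p < -6 && p != -1
Before skip: 4*p < -6 && p != -1
Before p := p + 4: 4*p < -22 && p != -5
Before tot := 2*p + 5: 4*p < -22 && p != -5
Before tot := 3*tot: 4*p < -22 && p != -5
Answer: WP = 4*p < -22 && p != -5


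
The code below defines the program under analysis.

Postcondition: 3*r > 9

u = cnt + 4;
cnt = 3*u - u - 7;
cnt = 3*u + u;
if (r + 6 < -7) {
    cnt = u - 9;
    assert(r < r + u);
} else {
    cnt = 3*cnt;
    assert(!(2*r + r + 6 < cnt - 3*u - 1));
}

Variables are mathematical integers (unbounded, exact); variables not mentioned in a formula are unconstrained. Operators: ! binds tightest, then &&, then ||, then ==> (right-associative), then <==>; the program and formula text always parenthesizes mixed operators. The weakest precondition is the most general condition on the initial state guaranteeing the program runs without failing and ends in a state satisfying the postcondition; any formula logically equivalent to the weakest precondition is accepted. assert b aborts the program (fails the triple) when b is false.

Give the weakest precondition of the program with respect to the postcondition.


Working backward. After the program, 3*r > 9 must hold.
Then branch requires u > 0 && 3*r > 9; else branch requires (!(3*r + 3*u < 3*cnt - 7)) && 3*r > 9.
Before the if: (r < -13 ==> (u > 0 && 3*r > 9)) && ((!(r < -13)) ==> ((!(3*r + 3*u < 3*cnt - 7)) && 3*r > 9))
Before cnt := 3*u + u: (r < -13 ==> (u > 0 && 3*r > 9)) && ((!(r < -13)) ==> ((!(3*r < 9*u - 7)) && 3*r > 9))
Before cnt := 3*u - u - 7: (r < -13 ==> (u > 0 && 3*r > 9)) && ((!(r < -13)) ==> ((!(3*r < 9*u - 7)) && 3*r > 9))
Before u := cnt + 4: (r < -13 ==> (cnt > -4 && 3*r > 9)) && ((!(r < -13)) ==> ((!(3*r < 9*cnt + 29)) && 3*r > 9))
Answer: WP = (r < -13 ==> (cnt > -4 && 3*r > 9)) && ((!(r < -13)) ==> ((!(3*r < 9*cnt + 29)) && 3*r > 9))


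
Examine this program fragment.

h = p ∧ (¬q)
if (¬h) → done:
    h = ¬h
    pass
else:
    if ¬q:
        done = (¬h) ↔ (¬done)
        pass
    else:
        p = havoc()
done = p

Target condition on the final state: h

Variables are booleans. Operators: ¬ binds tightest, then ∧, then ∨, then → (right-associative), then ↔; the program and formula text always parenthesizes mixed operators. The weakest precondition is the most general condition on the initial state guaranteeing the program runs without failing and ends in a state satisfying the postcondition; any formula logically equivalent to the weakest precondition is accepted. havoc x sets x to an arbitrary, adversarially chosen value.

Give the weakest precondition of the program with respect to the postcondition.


Working backward. After the program, h must hold.
Before done := p: h
Then branch requires ¬h; else branch requires ((¬q) → h) ∧ (q → h).
Before the if: (((¬h) → done) → (¬h)) ∧ ((¬((¬h) → done)) → (((¬q) → h) ∧ (q → h)))
Before h := p ∧ (¬q): (((¬(p ∧ (¬q))) → done) → (¬(p ∧ (¬q)))) ∧ ((¬((¬(p ∧ (¬q))) → done)) → (((¬q) → (p ∧ (¬q))) ∧ (q → (p ∧ (¬q)))))
Answer: WP = (((¬(p ∧ (¬q))) → done) → (¬(p ∧ (¬q)))) ∧ ((¬((¬(p ∧ (¬q))) → done)) → (((¬q) → (p ∧ (¬q))) ∧ (q → (p ∧ (¬q)))))


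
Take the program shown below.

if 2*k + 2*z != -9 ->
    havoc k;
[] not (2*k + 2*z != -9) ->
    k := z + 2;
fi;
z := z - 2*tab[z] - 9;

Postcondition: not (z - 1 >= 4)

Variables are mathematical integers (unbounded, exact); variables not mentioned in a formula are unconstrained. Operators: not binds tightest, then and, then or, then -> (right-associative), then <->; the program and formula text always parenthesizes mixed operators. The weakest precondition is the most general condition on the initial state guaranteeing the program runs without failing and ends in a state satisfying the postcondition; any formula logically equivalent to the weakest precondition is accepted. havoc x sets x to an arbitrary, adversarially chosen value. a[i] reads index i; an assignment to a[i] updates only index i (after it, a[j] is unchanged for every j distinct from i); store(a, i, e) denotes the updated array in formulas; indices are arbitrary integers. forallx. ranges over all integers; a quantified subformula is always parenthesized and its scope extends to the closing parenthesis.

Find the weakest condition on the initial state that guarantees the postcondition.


Working backward. After the program, the postcondition not (z - 1 >= 4) must hold; in canonical form it is not (z >= 5).
Before z := z - 2*tab[z] - 9: not (z >= 2*tab[z] + 14)
Then branch requires not (z >= 2*tab[z] + 14); else branch requires not (z >= 2*tab[z] + 14).
Before the if: (2*k + 2*z != -9 -> (not (z >= 2*tab[z] + 14))) and ((not (2*k + 2*z != -9)) -> (not (z >= 2*tab[z] + 14)))
Answer: WP = (2*k + 2*z != -9 -> (not (z >= 2*tab[z] + 14))) and ((not (2*k + 2*z != -9)) -> (not (z >= 2*tab[z] + 14)))


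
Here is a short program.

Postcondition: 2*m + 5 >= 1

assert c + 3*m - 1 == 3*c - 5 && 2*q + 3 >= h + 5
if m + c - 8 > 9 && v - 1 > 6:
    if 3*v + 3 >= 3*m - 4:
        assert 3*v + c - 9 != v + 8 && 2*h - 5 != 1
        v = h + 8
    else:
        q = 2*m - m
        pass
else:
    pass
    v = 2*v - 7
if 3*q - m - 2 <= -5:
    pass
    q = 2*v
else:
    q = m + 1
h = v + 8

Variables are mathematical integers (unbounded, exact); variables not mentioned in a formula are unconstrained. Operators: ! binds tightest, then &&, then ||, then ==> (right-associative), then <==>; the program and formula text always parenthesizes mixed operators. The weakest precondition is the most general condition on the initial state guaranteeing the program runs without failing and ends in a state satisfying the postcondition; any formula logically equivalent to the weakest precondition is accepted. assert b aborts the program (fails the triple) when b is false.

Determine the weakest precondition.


Working backward. After the program, the postcondition 2*m + 5 >= 1 must hold; in canonical form it is 2*m >= -4.
Before h := v + 8: 2*m >= -4
Then branch requires 2*m >= -4; else branch requires 2*m >= -4.
Before the if: (3*q <= m - 3 ==> 2*m >= -4) && ((!(3*q <= m - 3)) ==> 2*m >= -4)
Then branch requires (3*v >= 3*m - 7 ==> (c + 2*v != 17 && 2*h != 6 && (3*q <= m - 3 ==> 2*m >= -4) && ((!(3*q <= m - 3)) ==> 2*m >= -4))) && ((!(3*v >= 3*m - 7)) ==> ((2*m <= -3 ==> 2*m >= -4) && ((!(2*m <= -3)) ==> 2*m >= -4))); else branch requires (3*q <= m - 3 ==> 2*m >= -4) && ((!(3*q <= m - 3)) ==> 2*m >= -4).
Before the if: ((c + m > 17 && v > 7) ==> ((3*v >= 3*m - 7 ==> (c + 2*v != 17 && 2*h != 6 && (3*q <= m - 3 ==> 2*m >= -4) && ((!(3*q <= m - 3)) ==> 2*m >= -4))) && ((!(3*v >= 3*m - 7)) ==> ((2*m <= -3 ==> 2*m >= -4) && ((!(2*m <= -3)) ==> 2*m >= -4))))) && ((!(c + m > 17 && v > 7)) ==> ((3*q <= m - 3 ==> 2*m >= -4) && ((!(3*q <= m - 3)) ==> 2*m >= -4)))
Before assert c + 3*m - 1 == 3*c - 5 && 2*q + 3 >= h + 5: 3*m == 2*c - 4 && 2*q >= h + 2 && ((c + m > 17 && v > 7) ==> ((3*v >= 3*m - 7 ==> (c + 2*v != 17 && 2*h != 6 && (3*q <= m - 3 ==> 2*m >= -4) && ((!(3*q <= m - 3)) ==> 2*m >= -4))) && ((!(3*v >= 3*m - 7)) ==> ((2*m <= -3 ==> 2*m >= -4) && ((!(2*m <= -3)) ==> 2*m >= -4))))) && ((!(c + m > 17 && v > 7)) ==> ((3*q <= m - 3 ==> 2*m >= -4) && ((!(3*q <= m - 3)) ==> 2*m >= -4)))
Answer: WP = 3*m == 2*c - 4 && 2*q >= h + 2 && ((c + m > 17 && v > 7) ==> ((3*v >= 3*m - 7 ==> (c + 2*v != 17 && 2*h != 6 && (3*q <= m - 3 ==> 2*m >= -4) && ((!(3*q <= m - 3)) ==> 2*m >= -4))) && ((!(3*v >= 3*m - 7)) ==> ((2*m <= -3 ==> 2*m >= -4) && ((!(2*m <= -3)) ==> 2*m >= -4))))) && ((!(c + m > 17 && v > 7)) ==> ((3*q <= m - 3 ==> 2*m >= -4) && ((!(3*q <= m - 3)) ==> 2*m >= -4)))


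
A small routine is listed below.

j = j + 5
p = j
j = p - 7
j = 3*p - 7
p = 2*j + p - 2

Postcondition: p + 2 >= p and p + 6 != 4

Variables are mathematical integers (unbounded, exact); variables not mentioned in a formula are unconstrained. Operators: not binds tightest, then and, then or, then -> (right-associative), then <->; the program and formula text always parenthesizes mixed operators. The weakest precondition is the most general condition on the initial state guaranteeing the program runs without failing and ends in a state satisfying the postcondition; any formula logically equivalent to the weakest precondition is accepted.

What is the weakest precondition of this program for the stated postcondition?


Working backward. After the program, the postcondition p + 2 >= p and p + 6 != 4 must hold; in canonical form it is p != -2.
Before p := 2*j + p - 2: 2*j + p != 0
Before j := 3*p - 7: 7*p != 14
Before j := p - 7: 7*p != 14
Before p := j: 7*j != 14
Before j := j + 5: 7*j != -21
Answer: WP = 7*j != -21


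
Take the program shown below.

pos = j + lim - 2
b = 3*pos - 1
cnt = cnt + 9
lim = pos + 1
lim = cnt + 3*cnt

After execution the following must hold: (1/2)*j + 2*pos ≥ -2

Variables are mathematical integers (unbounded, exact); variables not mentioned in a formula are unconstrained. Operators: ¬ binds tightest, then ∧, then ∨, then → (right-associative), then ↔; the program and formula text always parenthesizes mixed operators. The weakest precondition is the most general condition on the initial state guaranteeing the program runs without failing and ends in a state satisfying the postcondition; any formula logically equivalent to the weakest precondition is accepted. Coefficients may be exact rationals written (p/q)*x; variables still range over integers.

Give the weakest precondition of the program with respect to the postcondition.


Working backward. After the program, (1/2)*j + 2*pos ≥ -2 must hold.
Before lim := cnt + 3*cnt: (1/2)*j + 2*pos ≥ -2
Before lim := pos + 1: (1/2)*j + 2*pos ≥ -2
Before cnt := cnt + 9: (1/2)*j + 2*pos ≥ -2
Before b := 3*pos - 1: (1/2)*j + 2*pos ≥ -2
Before pos := j + lim - 2: (5/2)*j + 2*lim ≥ 2
Answer: WP = (5/2)*j + 2*lim ≥ 2


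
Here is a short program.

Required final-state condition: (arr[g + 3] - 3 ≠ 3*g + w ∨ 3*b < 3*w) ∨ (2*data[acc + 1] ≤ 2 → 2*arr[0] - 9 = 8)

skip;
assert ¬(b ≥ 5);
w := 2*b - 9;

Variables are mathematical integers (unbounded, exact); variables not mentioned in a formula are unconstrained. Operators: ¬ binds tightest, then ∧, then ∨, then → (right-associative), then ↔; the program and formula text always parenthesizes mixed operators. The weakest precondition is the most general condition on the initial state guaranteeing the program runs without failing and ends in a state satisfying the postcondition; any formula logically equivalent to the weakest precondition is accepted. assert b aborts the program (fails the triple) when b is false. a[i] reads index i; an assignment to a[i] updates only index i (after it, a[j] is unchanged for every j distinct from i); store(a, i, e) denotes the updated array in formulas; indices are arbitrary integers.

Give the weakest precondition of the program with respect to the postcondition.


Working backward. After the program, the postcondition (arr[g + 3] - 3 ≠ 3*g + w ∨ 3*b < 3*w) ∨ (2*data[acc + 1] ≤ 2 → 2*arr[0] - 9 = 8) must hold; in canonical form it is arr[g + 3] ≠ 3*g + w + 3 ∨ 3*b < 3*w ∨ (2*data[acc + 1] ≤ 2 → 2*arr[0] = 17).
Before w := 2*b - 9: arr[g + 3] ≠ 2*b + 3*g - 6 ∨ 3*b > 27 ∨ (2*data[acc + 1] ≤ 2 → 2*arr[0] = 17)
Before assert ¬(b ≥ 5): (¬(b ≥ 5)) ∧ (arr[g + 3] ≠ 2*b + 3*g - 6 ∨ 3*b > 27 ∨ (2*data[acc + 1] ≤ 2 → 2*arr[0] = 17))
Before skip: (¬(b ≥ 5)) ∧ (arr[g + 3] ≠ 2*b + 3*g - 6 ∨ 3*b > 27 ∨ (2*data[acc + 1] ≤ 2 → 2*arr[0] = 17))
Answer: WP = (¬(b ≥ 5)) ∧ (arr[g + 3] ≠ 2*b + 3*g - 6 ∨ 3*b > 27 ∨ (2*data[acc + 1] ≤ 2 → 2*arr[0] = 17))


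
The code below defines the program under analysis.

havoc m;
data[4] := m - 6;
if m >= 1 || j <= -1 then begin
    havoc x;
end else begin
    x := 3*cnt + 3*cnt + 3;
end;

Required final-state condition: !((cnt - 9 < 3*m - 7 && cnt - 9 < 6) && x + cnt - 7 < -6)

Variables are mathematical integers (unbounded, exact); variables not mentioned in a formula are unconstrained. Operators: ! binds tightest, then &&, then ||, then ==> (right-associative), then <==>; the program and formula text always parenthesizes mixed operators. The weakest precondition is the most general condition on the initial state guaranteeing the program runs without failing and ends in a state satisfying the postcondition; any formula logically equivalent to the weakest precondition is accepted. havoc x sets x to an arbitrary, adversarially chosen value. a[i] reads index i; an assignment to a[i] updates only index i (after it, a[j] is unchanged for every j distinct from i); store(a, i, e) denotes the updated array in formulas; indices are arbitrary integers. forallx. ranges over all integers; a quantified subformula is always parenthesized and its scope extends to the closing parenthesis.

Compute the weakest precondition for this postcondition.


Working backward. After the program, the postcondition !((cnt - 9 < 3*m - 7 && cnt - 9 < 6) && x + cnt - 7 < -6) must hold; in canonical form it is !(cnt < 3*m + 2 && cnt < 15 && cnt + x < 1).
Then branch requires forall x_1. (!(cnt < 3*m + 2 && cnt < 15 && cnt + x_1 < 1)); else branch requires !(cnt < 3*m + 2 && cnt < 15 && 7*cnt < -2).
Before the if: ((m >= 1 || j <= -1) ==> (forall x_1. (!(cnt < 3*m + 2 && cnt < 15 && cnt + x_1 < 1)))) && ((!(m >= 1 || j <= -1)) ==> (!(cnt < 3*m + 2 && cnt < 15 && 7*cnt < -2)))
Before data[4] := m - 6: ((m >= 1 || j <= -1) ==> (forall x_1. (!(cnt < 3*m + 2 && cnt < 15 && cnt + x_1 < 1)))) && ((!(m >= 1 || j <= -1)) ==> (!(cnt < 3*m + 2 && cnt < 15 && 7*cnt < -2)))
Before havoc m: forall m_1. (((m_1 >= 1 || j <= -1) ==> (forall x_1. (!(cnt < 3*m_1 + 2 && cnt < 15 && cnt + x_1 < 1)))) && ((!(m_1 >= 1 || j <= -1)) ==> (!(cnt < 3*m_1 + 2 && cnt < 15 && 7*cnt < -2))))
Answer: WP = forall m_1. (((m_1 >= 1 || j <= -1) ==> (forall x_1. (!(cnt < 3*m_1 + 2 && cnt < 15 && cnt + x_1 < 1)))) && ((!(m_1 >= 1 || j <= -1)) ==> (!(cnt < 3*m_1 + 2 && cnt < 15 && 7*cnt < -2))))


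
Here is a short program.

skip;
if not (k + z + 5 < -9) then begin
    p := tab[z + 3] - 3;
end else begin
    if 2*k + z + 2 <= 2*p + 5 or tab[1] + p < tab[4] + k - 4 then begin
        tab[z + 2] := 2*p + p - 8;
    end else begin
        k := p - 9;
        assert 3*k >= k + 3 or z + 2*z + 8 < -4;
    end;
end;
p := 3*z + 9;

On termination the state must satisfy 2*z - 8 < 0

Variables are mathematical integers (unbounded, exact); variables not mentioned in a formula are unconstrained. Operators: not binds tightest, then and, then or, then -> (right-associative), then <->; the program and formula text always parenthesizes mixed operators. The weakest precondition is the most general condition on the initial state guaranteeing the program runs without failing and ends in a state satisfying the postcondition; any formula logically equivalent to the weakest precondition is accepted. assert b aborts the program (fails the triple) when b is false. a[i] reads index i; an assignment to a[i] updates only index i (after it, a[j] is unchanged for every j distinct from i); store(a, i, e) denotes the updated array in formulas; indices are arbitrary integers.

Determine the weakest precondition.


Working backward. After the program, the postcondition 2*z - 8 < 0 must hold; in canonical form it is 2*z < 8.
Before p := 3*z + 9: 2*z < 8
Then branch requires 2*z < 8; else branch requires ((2*k + z <= 2*p + 3 or tab[1] + p < tab[4] + k - 4) -> 2*z < 8) and ((not (2*k + z <= 2*p + 3 or tab[1] + p < tab[4] + k - 4)) -> ((2*p >= 21 or 3*z < -12) and 2*z < 8)).
Before the if: ((not (k + z < -14)) -> 2*z < 8) and (k + z < -14 -> (((2*k + z <= 2*p + 3 or tab[1] + p < tab[4] + k - 4) -> 2*z < 8) and ((not (2*k + z <= 2*p + 3 or tab[1] + p < tab[4] + k - 4)) -> ((2*p >= 21 or 3*z < -12) and 2*z < 8))))
Before skip: ((not (k + z < -14)) -> 2*z < 8) and (k + z < -14 -> (((2*k + z <= 2*p + 3 or tab[1] + p < tab[4] + k - 4) -> 2*z < 8) and ((not (2*k + z <= 2*p + 3 or tab[1] + p < tab[4] + k - 4)) -> ((2*p >= 21 or 3*z < -12) and 2*z < 8))))
Answer: WP = ((not (k + z < -14)) -> 2*z < 8) and (k + z < -14 -> (((2*k + z <= 2*p + 3 or tab[1] + p < tab[4] + k - 4) -> 2*z < 8) and ((not (2*k + z <= 2*p + 3 or tab[1] + p < tab[4] + k - 4)) -> ((2*p >= 21 or 3*z < -12) and 2*z < 8))))


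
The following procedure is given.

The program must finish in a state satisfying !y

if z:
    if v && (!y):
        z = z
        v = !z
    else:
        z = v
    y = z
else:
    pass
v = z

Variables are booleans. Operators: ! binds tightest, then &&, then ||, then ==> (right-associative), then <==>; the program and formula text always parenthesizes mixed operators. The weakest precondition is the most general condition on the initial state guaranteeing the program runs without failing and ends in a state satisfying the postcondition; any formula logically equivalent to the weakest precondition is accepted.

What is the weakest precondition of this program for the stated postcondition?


Working backward. After the program, !y must hold.
Before v := z: !y
Then branch requires ((v && (!y)) ==> (!z)) && ((!(v && (!y))) ==> (!v)); else branch requires !y.
Before the if: (z ==> (((v && (!y)) ==> (!z)) && ((!(v && (!y))) ==> (!v)))) && ((!z) ==> (!y))
Answer: WP = (z ==> (((v && (!y)) ==> (!z)) && ((!(v && (!y))) ==> (!v)))) && ((!z) ==> (!y))


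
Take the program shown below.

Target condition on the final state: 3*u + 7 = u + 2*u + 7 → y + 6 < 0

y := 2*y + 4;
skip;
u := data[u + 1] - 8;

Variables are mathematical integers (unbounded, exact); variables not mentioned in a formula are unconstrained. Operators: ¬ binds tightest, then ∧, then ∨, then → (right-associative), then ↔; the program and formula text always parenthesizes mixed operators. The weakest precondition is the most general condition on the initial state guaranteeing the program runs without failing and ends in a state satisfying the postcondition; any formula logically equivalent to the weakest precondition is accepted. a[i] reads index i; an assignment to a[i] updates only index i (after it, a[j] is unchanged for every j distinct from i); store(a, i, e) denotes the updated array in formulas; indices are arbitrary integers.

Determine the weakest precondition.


Working backward. After the program, the postcondition 3*u + 7 = u + 2*u + 7 → y + 6 < 0 must hold; in canonical form it is y < -6.
Before u := data[u + 1] - 8: y < -6
Before skip: y < -6
Before y := 2*y + 4: 2*y < -10
Answer: WP = 2*y < -10


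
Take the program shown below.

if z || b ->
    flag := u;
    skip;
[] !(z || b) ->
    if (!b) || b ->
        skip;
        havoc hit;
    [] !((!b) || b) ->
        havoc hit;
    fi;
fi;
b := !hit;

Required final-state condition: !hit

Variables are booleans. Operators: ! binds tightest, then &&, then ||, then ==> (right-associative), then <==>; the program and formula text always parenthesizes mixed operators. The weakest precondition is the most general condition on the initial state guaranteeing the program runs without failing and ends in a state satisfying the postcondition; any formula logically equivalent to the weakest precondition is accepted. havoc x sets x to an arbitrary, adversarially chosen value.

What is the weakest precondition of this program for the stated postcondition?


Working backward. After the program, !hit must hold.
Before b := !hit: !hit
Then branch requires !hit; else branch requires false.
Before the if: ((z || b) ==> (!hit)) && (z || b)
Answer: WP = ((z || b) ==> (!hit)) && (z || b)


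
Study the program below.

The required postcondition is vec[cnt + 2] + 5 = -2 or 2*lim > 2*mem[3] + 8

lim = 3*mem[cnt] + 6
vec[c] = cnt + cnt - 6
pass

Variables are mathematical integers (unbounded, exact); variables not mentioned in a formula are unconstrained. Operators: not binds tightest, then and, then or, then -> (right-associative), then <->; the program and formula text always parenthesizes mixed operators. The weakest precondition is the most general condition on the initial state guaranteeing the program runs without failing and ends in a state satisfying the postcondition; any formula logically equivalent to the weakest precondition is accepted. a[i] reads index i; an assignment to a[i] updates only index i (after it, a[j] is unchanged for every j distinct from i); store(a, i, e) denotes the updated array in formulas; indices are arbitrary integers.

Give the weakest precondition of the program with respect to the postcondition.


Working backward. After the program, the postcondition vec[cnt + 2] + 5 = -2 or 2*lim > 2*mem[3] + 8 must hold; in canonical form it is vec[cnt + 2] = -7 or 2*lim > 2*mem[3] + 8.
Before skip: vec[cnt + 2] = -7 or 2*lim > 2*mem[3] + 8
Before vec[c] := cnt + cnt - 6: store(vec, c, 2*cnt - 6)[cnt + 2] = -7 or 2*lim > 2*mem[3] + 8
Before lim := 3*mem[cnt] + 6: store(vec, c, 2*cnt - 6)[cnt + 2] = -7 or 6*mem[cnt] > 2*mem[3] - 4
Answer: WP = store(vec, c, 2*cnt - 6)[cnt + 2] = -7 or 6*mem[cnt] > 2*mem[3] - 4


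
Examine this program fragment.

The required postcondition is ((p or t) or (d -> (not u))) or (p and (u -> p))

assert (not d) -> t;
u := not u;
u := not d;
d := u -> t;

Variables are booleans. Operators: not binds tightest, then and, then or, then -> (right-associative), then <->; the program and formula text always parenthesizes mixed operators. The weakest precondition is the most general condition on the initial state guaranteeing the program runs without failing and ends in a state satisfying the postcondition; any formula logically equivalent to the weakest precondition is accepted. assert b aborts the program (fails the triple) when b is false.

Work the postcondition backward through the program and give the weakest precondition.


Working backward. After the program, the postcondition ((p or t) or (d -> (not u))) or (p and (u -> p)) must hold; in canonical form it is p or t or (d -> (not u)) or (p and (u -> p)).
Before d := u -> t: p or t or ((u -> t) -> (not u)) or (p and (u -> p))
Before u := not d: p or t or (((not d) -> t) -> d) or (p and ((not d) -> p))
Before u := not u: p or t or (((not d) -> t) -> d) or (p and ((not d) -> p))
Before assert (not d) -> t: ((not d) -> t) and (p or t or (((not d) -> t) -> d) or (p and ((not d) -> p)))
Answer: WP = ((not d) -> t) and (p or t or (((not d) -> t) -> d) or (p and ((not d) -> p)))


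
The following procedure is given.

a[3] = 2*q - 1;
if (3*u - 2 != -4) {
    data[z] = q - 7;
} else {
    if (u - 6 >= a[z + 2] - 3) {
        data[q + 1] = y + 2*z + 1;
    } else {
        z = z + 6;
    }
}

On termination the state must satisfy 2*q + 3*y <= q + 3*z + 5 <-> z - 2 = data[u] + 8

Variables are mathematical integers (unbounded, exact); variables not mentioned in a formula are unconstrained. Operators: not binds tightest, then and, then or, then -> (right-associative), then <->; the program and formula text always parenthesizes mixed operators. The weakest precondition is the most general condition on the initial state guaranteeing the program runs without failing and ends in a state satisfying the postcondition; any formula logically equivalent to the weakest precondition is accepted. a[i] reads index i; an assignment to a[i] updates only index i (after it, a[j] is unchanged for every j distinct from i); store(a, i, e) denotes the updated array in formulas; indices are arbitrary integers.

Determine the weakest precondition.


Working backward. After the program, the postcondition 2*q + 3*y <= q + 3*z + 5 <-> z - 2 = data[u] + 8 must hold; in canonical form it is q + 3*y <= 3*z + 5 <-> z = data[u] + 10.
Then branch requires q + 3*y <= 3*z + 5 <-> z = store(data, z, q - 7)[u] + 10; else branch requires (u >= a[z + 2] + 3 -> (q + 3*y <= 3*z + 5 <-> z = store(data, q + 1, y + 2*z + 1)[u] + 10)) and ((not (u >= a[z + 2] + 3)) -> (q + 3*y <= 3*z + 23 <-> z = data[u] + 4)).
Before the if: (3*u != -2 -> (q + 3*y <= 3*z + 5 <-> z = store(data, z, q - 7)[u] + 10)) and ((not (3*u != -2)) -> ((u >= a[z + 2] + 3 -> (q + 3*y <= 3*z + 5 <-> z = store(data, q + 1, y + 2*z + 1)[u] + 10)) and ((not (u >= a[z + 2] + 3)) -> (q + 3*y <= 3*z + 23 <-> z = data[u] + 4))))
Before a[3] := 2*q - 1: (3*u != -2 -> (q + 3*y <= 3*z + 5 <-> z = store(data, z, q - 7)[u] + 10)) and ((not (3*u != -2)) -> ((u >= store(a, 3, 2*q - 1)[z + 2] + 3 -> (q + 3*y <= 3*z + 5 <-> z = store(data, q + 1, y + 2*z + 1)[u] + 10)) and ((not (u >= store(a, 3, 2*q - 1)[z + 2] + 3)) -> (q + 3*y <= 3*z + 23 <-> z = data[u] + 4))))
Answer: WP = (3*u != -2 -> (q + 3*y <= 3*z + 5 <-> z = store(data, z, q - 7)[u] + 10)) and ((not (3*u != -2)) -> ((u >= store(a, 3, 2*q - 1)[z + 2] + 3 -> (q + 3*y <= 3*z + 5 <-> z = store(data, q + 1, y + 2*z + 1)[u] + 10)) and ((not (u >= store(a, 3, 2*q - 1)[z + 2] + 3)) -> (q + 3*y <= 3*z + 23 <-> z = data[u] + 4))))


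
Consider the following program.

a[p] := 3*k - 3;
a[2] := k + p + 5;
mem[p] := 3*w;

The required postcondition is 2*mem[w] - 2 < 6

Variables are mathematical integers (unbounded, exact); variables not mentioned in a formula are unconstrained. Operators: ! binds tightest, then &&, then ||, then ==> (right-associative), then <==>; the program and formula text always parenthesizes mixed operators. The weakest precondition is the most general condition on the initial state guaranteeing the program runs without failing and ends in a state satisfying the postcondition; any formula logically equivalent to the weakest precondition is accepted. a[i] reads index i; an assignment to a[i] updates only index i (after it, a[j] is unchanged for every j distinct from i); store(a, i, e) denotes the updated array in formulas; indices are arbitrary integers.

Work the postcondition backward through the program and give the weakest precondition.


Working backward. After the program, the postcondition 2*mem[w] - 2 < 6 must hold; in canonical form it is 2*mem[w] < 8.
Before mem[p] := 3*w: 2*store(mem, p, 3*w)[w] < 8
Before a[2] := k + p + 5: 2*store(mem, p, 3*w)[w] < 8
Before a[p] := 3*k - 3: 2*store(mem, p, 3*w)[w] < 8
Answer: WP = 2*store(mem, p, 3*w)[w] < 8


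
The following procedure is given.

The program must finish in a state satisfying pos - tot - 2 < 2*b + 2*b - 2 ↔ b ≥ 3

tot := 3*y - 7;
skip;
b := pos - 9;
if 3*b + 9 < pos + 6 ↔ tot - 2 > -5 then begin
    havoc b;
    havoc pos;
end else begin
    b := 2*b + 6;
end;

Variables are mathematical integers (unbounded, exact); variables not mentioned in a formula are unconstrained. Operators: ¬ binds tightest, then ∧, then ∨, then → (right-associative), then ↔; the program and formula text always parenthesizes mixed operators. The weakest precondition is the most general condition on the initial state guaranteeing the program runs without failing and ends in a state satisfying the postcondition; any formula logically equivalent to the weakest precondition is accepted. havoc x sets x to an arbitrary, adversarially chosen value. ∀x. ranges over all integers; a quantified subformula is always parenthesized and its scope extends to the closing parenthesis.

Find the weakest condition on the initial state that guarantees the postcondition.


Working backward. After the program, the postcondition pos - tot - 2 < 2*b + 2*b - 2 ↔ b ≥ 3 must hold; in canonical form it is pos < 4*b + tot ↔ b ≥ 3.
Then branch requires ∀b_1. (∀pos_1. (pos_1 < 4*b_1 + tot ↔ b_1 ≥ 3)); else branch requires pos < 8*b + tot + 24 ↔ 2*b ≥ -3.
Before the if: ((3*b < pos - 3 ↔ tot > -3) → (∀b_1. (∀pos_1. (pos_1 < 4*b_1 + tot ↔ b_1 ≥ 3)))) ∧ ((¬(3*b < pos - 3 ↔ tot > -3)) → (pos < 8*b + tot + 24 ↔ 2*b ≥ -3))
Before b := pos - 9: ((2*pos < 24 ↔ tot > -3) → (∀b_1. (∀pos_1. (pos_1 < 4*b_1 + tot ↔ b_1 ≥ 3)))) ∧ ((¬(2*pos < 24 ↔ tot > -3)) → (7*pos + tot > 48 ↔ 2*pos ≥ 15))
Before skip: ((2*pos < 24 ↔ tot > -3) → (∀b_1. (∀pos_1. (pos_1 < 4*b_1 + tot ↔ b_1 ≥ 3)))) ∧ ((¬(2*pos < 24 ↔ tot > -3)) → (7*pos + tot > 48 ↔ 2*pos ≥ 15))
Before tot := 3*y - 7: ((2*pos < 24 ↔ 3*y > 4) → (∀b_1. (∀pos_1. (pos_1 < 4*b_1 + 3*y - 7 ↔ b_1 ≥ 3)))) ∧ ((¬(2*pos < 24 ↔ 3*y > 4)) → (7*pos + 3*y > 55 ↔ 2*pos ≥ 15))
Answer: WP = ((2*pos < 24 ↔ 3*y > 4) → (∀b_1. (∀pos_1. (pos_1 < 4*b_1 + 3*y - 7 ↔ b_1 ≥ 3)))) ∧ ((¬(2*pos < 24 ↔ 3*y > 4)) → (7*pos + 3*y > 55 ↔ 2*pos ≥ 15))


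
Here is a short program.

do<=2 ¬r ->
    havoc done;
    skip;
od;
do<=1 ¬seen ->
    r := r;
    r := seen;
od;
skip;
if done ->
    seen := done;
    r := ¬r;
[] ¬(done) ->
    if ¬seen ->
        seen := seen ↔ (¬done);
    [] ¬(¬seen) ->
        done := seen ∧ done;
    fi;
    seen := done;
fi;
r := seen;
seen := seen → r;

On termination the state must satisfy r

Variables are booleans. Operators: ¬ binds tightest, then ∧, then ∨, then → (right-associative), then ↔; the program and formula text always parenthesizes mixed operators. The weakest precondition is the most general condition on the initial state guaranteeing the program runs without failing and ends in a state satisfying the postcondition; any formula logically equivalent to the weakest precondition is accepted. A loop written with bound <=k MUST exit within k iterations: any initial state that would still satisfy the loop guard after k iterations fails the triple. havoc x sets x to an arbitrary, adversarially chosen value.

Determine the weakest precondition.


Working backward. After the program, r must hold.
Before seen := seen → r: r
Before r := seen: seen
Then branch requires done; else branch requires ((¬seen) → done) ∧ (seen → (seen ∧ done)).
Before the if: (¬done) → (((¬seen) → done) ∧ (seen → (seen ∧ done)))
Before skip: (¬done) → (((¬seen) → done) ∧ (seen → (seen ∧ done)))
Before the loop (bound <=1), unroll the exhaustion recursion (WP_0 = exit-now case; WP_j = one more guarded iteration, up to j = 1):
  WP_0: seen ∧ ((¬done) → (((¬seen) → done) ∧ (seen → (seen ∧ done))))
  WP_1: ((¬seen) → (seen ∧ ((¬done) → (((¬seen) → done) ∧ (seen → (seen ∧ done)))))) ∧ (seen → ((¬done) → (((¬seen) → done) ∧ (seen → (seen ∧ done)))))
So before the loop: ((¬seen) → (seen ∧ ((¬done) → (((¬seen) → done) ∧ (seen → (seen ∧ done)))))) ∧ (seen → ((¬done) → (((¬seen) → done) ∧ (seen → (seen ∧ done)))))
Before the loop (bound <=2), unroll the exhaustion recursion (WP_0 = exit-now case; WP_j = one more guarded iteration, up to j = 2):
  WP_0: r ∧ ((¬seen) → (seen ∧ ((¬done) → (((¬seen) → done) ∧ (seen → (seen ∧ done)))))) ∧ (seen → ((¬done) → (((¬seen) → done) ∧ (seen → (seen ∧ done)))))
  WP_1: r ∧ (r → (((¬seen) → (seen ∧ ((¬done) → (((¬seen) → done) ∧ (seen → (seen ∧ done)))))) ∧ (seen → ((¬done) → (((¬seen) → done) ∧ (seen → (seen ∧ done)))))))
  WP_2: r ∧ (r → (((¬seen) → (seen ∧ ((¬done) → (((¬seen) → done) ∧ (seen → (seen ∧ done)))))) ∧ (seen → ((¬done) → (((¬seen) → done) ∧ (seen → (seen ∧ done)))))))
So before the loop: r ∧ (r → (((¬seen) → (seen ∧ ((¬done) → (((¬seen) → done) ∧ (seen → (seen ∧ done)))))) ∧ (seen → ((¬done) → (((¬seen) → done) ∧ (seen → (seen ∧ done)))))))
Answer: WP = r ∧ (r → (((¬seen) → (seen ∧ ((¬done) → (((¬seen) → done) ∧ (seen → (seen ∧ done)))))) ∧ (seen → ((¬done) → (((¬seen) → done) ∧ (seen → (seen ∧ done)))))))


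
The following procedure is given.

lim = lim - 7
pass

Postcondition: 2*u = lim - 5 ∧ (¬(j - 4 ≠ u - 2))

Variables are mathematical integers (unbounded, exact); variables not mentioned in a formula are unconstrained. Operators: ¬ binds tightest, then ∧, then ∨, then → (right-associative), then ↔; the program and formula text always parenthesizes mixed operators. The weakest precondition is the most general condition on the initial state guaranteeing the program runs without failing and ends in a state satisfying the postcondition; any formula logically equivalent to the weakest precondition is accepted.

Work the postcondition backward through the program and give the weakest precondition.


Working backward. After the program, the postcondition 2*u = lim - 5 ∧ (¬(j - 4 ≠ u - 2)) must hold; in canonical form it is 2*u = lim - 5 ∧ (¬(j ≠ u + 2)).
Before skip: 2*u = lim - 5 ∧ (¬(j ≠ u + 2))
Before lim := lim - 7: 2*u = lim - 12 ∧ (¬(j ≠ u + 2))
Answer: WP = 2*u = lim - 12 ∧ (¬(j ≠ u + 2))
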